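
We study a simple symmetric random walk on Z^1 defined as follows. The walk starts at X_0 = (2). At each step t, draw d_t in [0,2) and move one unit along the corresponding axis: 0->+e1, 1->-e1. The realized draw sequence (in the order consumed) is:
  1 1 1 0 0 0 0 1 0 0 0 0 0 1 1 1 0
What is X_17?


t=0: X=(2), d=1 → -e1, X_1=(1)
t=1: X=(1), d=1 → -e1, X_2=(0)
t=2: X=(0), d=1 → -e1, X_3=(-1)
t=3: X=(-1), d=0 → +e1, X_4=(0)
t=4: X=(0), d=0 → +e1, X_5=(1)
t=5: X=(1), d=0 → +e1, X_6=(2)
t=6: X=(2), d=0 → +e1, X_7=(3)
t=7: X=(3), d=1 → -e1, X_8=(2)
t=8: X=(2), d=0 → +e1, X_9=(3)
t=9: X=(3), d=0 → +e1, X_10=(4)
t=10: X=(4), d=0 → +e1, X_11=(5)
t=11: X=(5), d=0 → +e1, X_12=(6)
t=12: X=(6), d=0 → +e1, X_13=(7)
t=13: X=(7), d=1 → -e1, X_14=(6)
t=14: X=(6), d=1 → -e1, X_15=(5)
t=15: X=(5), d=1 → -e1, X_16=(4)
t=16: X=(4), d=0 → +e1, X_17=(5)

(5)


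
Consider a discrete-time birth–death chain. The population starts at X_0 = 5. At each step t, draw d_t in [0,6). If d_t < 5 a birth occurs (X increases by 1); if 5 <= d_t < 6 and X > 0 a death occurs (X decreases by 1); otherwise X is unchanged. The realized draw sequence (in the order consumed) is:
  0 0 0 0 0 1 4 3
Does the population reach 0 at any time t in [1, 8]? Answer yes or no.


t=0: X=5, d=0 → birth, X_1=6
t=1: X=6, d=0 → birth, X_2=7
t=2: X=7, d=0 → birth, X_3=8
t=3: X=8, d=0 → birth, X_4=9
t=4: X=9, d=0 → birth, X_5=10
t=5: X=10, d=1 → birth, X_6=11
t=6: X=11, d=4 → birth, X_7=12
t=7: X=12, d=3 → birth, X_8=13

no


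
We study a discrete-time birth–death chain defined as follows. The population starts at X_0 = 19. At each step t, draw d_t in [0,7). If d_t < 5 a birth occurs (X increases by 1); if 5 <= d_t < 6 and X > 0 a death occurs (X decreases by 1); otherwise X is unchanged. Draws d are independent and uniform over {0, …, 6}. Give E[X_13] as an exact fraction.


X can drop by at most 1 per step and X_0 = 19 > T = 13, so X_t >= 19 − t >= 6 > 0 for every t <= 13: the floor at 0 (the 'and X > 0' condition) never binds. Hence X_13 = X_0 + Σ_{t<13} Y_t with i.i.d. increments Y_t = y(d_t) ∈ {+1, −1, 0}.
Outcome values over d=0..6: [1, 1, 1, 1, 1, -1, 0]
Σy = 4, Σy² = 6, M = 7
μ = 4/7 = 4/7,  σ² = 6/7 − (4/7)² = 26/49
E[X_13] = 19 + 13·(4/7) = 185/7

185/7


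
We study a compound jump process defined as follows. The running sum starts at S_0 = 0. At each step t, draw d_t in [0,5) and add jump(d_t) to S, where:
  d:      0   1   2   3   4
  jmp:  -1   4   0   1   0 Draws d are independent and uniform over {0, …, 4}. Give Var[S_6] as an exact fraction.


444/25

Outcome values over d=0..4: [-1, 4, 0, 1, 0]
Σy = 4, Σy² = 18, M = 5
μ = 4/5 = 4/5,  σ² = 18/5 − (4/5)² = 74/25
Independent increments: Var[S_6] = 6·σ² = 6·(74/25) = 444/25


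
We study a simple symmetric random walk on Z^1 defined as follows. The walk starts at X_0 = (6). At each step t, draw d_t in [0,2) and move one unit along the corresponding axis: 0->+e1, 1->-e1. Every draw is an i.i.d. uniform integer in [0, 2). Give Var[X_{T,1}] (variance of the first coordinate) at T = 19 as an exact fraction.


Outcome values over d=0..1: [1, -1]
Σy = 0, Σy² = 2, M = 2
μ = 0/2 = 0,  σ² = 2/2 − (0)² = 1
Independent increments: Var[X_19] = 19·σ² = 19·(1) = 19

19


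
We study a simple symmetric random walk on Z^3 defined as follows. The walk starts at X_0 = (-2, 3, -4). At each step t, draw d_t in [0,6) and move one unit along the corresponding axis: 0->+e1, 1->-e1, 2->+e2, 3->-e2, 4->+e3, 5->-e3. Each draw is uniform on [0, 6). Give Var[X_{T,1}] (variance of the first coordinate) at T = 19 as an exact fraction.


19/3

Outcome values over d=0..5: [1, -1, 0, 0, 0, 0]
Σy = 0, Σy² = 2, M = 6
μ = 0/6 = 0,  σ² = 2/6 − (0)² = 1/3
Independent increments: Var[X_19] = 19·σ² = 19·(1/3) = 19/3


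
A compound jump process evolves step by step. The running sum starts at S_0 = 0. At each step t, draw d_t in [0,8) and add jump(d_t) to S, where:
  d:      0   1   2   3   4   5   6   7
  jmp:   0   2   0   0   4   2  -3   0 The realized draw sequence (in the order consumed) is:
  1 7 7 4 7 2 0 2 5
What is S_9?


t=0: S=0, d=1, jump=2, S_1=2
t=1: S=2, d=7, jump=0, S_2=2
t=2: S=2, d=7, jump=0, S_3=2
t=3: S=2, d=4, jump=4, S_4=6
t=4: S=6, d=7, jump=0, S_5=6
t=5: S=6, d=2, jump=0, S_6=6
t=6: S=6, d=0, jump=0, S_7=6
t=7: S=6, d=2, jump=0, S_8=6
t=8: S=6, d=5, jump=2, S_9=8

8


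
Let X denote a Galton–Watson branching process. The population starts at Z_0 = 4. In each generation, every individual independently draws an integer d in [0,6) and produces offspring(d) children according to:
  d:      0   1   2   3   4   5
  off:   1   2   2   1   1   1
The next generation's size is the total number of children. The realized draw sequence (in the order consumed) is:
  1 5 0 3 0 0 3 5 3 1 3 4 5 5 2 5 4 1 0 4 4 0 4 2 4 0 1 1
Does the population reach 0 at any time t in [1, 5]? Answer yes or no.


gen 0: Z_0=4, draws=[1, 5, 0, 3], offspring=[2, 1, 1, 1], Z_1=5
gen 1: Z_1=5, draws=[0, 0, 3, 5, 3], offspring=[1, 1, 1, 1, 1], Z_2=5
gen 2: Z_2=5, draws=[1, 3, 4, 5, 5], offspring=[2, 1, 1, 1, 1], Z_3=6
gen 3: Z_3=6, draws=[2, 5, 4, 1, 0, 4], offspring=[2, 1, 1, 2, 1, 1], Z_4=8
gen 4: Z_4=8, draws=[4, 0, 4, 2, 4, 0, 1, 1], offspring=[1, 1, 1, 2, 1, 1, 2, 2], Z_5=11

no


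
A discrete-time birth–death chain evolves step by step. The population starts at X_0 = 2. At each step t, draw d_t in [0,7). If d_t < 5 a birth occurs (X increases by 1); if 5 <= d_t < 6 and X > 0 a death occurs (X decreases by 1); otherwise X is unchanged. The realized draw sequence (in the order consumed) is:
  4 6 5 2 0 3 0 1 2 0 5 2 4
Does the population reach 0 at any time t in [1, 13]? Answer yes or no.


t=0: X=2, d=4 → birth, X_1=3
t=1: X=3, d=6 → hold, X_2=3
t=2: X=3, d=5 → death, X_3=2
t=3: X=2, d=2 → birth, X_4=3
t=4: X=3, d=0 → birth, X_5=4
t=5: X=4, d=3 → birth, X_6=5
t=6: X=5, d=0 → birth, X_7=6
t=7: X=6, d=1 → birth, X_8=7
t=8: X=7, d=2 → birth, X_9=8
t=9: X=8, d=0 → birth, X_10=9
t=10: X=9, d=5 → death, X_11=8
t=11: X=8, d=2 → birth, X_12=9
t=12: X=9, d=4 → birth, X_13=10

no


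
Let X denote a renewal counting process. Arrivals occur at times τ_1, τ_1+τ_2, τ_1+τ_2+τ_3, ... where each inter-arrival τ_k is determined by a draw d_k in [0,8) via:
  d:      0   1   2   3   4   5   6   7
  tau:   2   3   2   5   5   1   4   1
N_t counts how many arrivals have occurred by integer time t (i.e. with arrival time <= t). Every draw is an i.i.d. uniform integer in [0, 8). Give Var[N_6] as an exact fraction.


Inter-arrival values over d=0..7: [2, 3, 2, 5, 5, 1, 4, 1]
Each d has probability 1/8, so the pmf of τ is: f(1) = 1/4, f(2) = 1/4, f(3) = 1/8, f(4) = 1/8, f(5) = 1/4
Let p_n(j) = P(N_n = j), with p_0 = [1]. Condition on τ_1: p_n(0) = P(τ > n), and for j >= 1, p_n(j) = Σ_{k<=n} f(k)·p_{n−k}(j−1)
p_1 = [3/4, 1/4]  (j = 0..1)
p_2 = [1/2, 7/16, 1/16]  (j = 0..2)
p_3 = [3/8, 7/16, 11/64, 1/64]  (j = 0..3)
p_4 = [1/4, 7/16, 1/4, 15/256, 1/256]  (j = 0..4)
p_5 = [0, 9/16, 39/128, 29/256, 19/1024, 1/1024]  (j = 0..5)
p_6 = [0, 23/64, 27/64, 43/256, 23/512, 23/4096, 1/4096]  (j = 0..6)
E[N_6] = Σ j·p_6(j) = 7849/4096;  E[N_6²] = Σ j²·p_6(j) = 18131/4096
Var[N_6] = 18131/4096 − (7849/4096)² = 12657775/16777216

12657775/16777216


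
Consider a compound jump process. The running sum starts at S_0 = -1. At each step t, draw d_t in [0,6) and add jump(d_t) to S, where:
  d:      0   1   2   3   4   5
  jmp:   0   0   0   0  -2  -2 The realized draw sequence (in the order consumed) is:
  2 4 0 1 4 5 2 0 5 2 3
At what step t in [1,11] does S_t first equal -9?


t=0: S=-1, d=2, jump=0, S_1=-1
t=1: S=-1, d=4, jump=-2, S_2=-3
t=2: S=-3, d=0, jump=0, S_3=-3
t=3: S=-3, d=1, jump=0, S_4=-3
t=4: S=-3, d=4, jump=-2, S_5=-5
t=5: S=-5, d=5, jump=-2, S_6=-7
t=6: S=-7, d=2, jump=0, S_7=-7
t=7: S=-7, d=0, jump=0, S_8=-7
t=8: S=-7, d=5, jump=-2, S_9=-9
t=9: S=-9, d=2, jump=0, S_10=-9
t=10: S=-9, d=3, jump=0, S_11=-9

9


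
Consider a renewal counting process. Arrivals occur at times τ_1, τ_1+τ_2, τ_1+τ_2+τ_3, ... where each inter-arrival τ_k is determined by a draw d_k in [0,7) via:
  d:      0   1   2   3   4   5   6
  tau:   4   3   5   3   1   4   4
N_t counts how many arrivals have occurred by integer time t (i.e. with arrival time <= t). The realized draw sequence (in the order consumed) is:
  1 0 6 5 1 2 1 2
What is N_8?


draw d_1=1: τ_1=3, arrival time A_1=3
draw d_2=0: τ_2=4, arrival time A_2=7
draw d_3=6: τ_3=4, arrival time A_3=11
draw d_4=5: τ_4=4, arrival time A_4=15
draw d_5=1: τ_5=3, arrival time A_5=18
draw d_6=2: τ_6=5, arrival time A_6=23
draw d_7=1: τ_7=3, arrival time A_7=26
draw d_8=2: τ_8=5, arrival time A_8=31
N_t over t=0..8: 0:0 1:0 2:0 3:1 4:1 5:1 6:1 7:2 8:2

2


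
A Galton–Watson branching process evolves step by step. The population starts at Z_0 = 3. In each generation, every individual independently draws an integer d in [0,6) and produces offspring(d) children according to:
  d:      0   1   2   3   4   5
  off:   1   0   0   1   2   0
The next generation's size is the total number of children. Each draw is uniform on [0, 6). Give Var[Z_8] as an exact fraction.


4035200/14348907

Outcome values over d=0..5: [1, 0, 0, 1, 2, 0]
Σy = 4, Σy² = 6, M = 6
μ = 4/6 = 2/3,  σ² = 6/6 − (2/3)² = 5/9
V_0 = 0, E_0 = 3
V_1 = 5/9·E_0 + (2/3)²·V_0 = 5/3;  E_1 = 2
V_2 = 5/9·E_1 + (2/3)²·V_1 = 50/27;  E_2 = 4/3
V_3 = 5/9·E_2 + (2/3)²·V_2 = 380/243;  E_3 = 8/9
V_4 = 5/9·E_3 + (2/3)²·V_3 = 2600/2187;  E_4 = 16/27
V_5 = 5/9·E_4 + (2/3)²·V_4 = 16880/19683;  E_5 = 32/81
V_6 = 5/9·E_5 + (2/3)²·V_5 = 106400/177147;  E_6 = 64/243
V_7 = 5/9·E_6 + (2/3)²·V_6 = 658880/1594323;  E_7 = 128/729
V_8 = 5/9·E_7 + (2/3)²·V_7 = 4035200/14348907;  E_8 = 256/2187


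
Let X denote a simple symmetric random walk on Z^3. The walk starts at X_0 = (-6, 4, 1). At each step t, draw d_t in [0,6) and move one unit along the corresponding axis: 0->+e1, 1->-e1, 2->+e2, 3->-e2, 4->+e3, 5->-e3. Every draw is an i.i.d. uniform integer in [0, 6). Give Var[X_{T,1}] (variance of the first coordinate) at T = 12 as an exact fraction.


Outcome values over d=0..5: [1, -1, 0, 0, 0, 0]
Σy = 0, Σy² = 2, M = 6
μ = 0/6 = 0,  σ² = 2/6 − (0)² = 1/3
Independent increments: Var[X_12] = 12·σ² = 12·(1/3) = 4

4


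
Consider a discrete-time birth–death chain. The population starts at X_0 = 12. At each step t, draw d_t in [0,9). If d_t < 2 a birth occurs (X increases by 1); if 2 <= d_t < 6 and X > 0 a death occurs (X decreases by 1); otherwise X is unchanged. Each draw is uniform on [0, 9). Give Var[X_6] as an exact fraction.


100/27

X can drop by at most 1 per step and X_0 = 12 > T = 6, so X_t >= 12 − t >= 6 > 0 for every t <= 6: the floor at 0 (the 'and X > 0' condition) never binds. Hence X_6 = X_0 + Σ_{t<6} Y_t with i.i.d. increments Y_t = y(d_t) ∈ {+1, −1, 0}.
Outcome values over d=0..8: [1, 1, -1, -1, -1, -1, 0, 0, 0]
Σy = -2, Σy² = 6, M = 9
μ = -2/9 = -2/9,  σ² = 6/9 − (-2/9)² = 50/81
Independent increments: Var[X_6] = 6·σ² = 6·(50/81) = 100/27


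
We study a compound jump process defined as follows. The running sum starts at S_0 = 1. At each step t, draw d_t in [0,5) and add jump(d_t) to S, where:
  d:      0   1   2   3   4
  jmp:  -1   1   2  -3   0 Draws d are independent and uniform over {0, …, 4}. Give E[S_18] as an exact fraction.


-13/5

Outcome values over d=0..4: [-1, 1, 2, -3, 0]
Σy = -1, Σy² = 15, M = 5
μ = -1/5 = -1/5,  σ² = 15/5 − (-1/5)² = 74/25
E[S_18] = 1 + 18·(-1/5) = -13/5


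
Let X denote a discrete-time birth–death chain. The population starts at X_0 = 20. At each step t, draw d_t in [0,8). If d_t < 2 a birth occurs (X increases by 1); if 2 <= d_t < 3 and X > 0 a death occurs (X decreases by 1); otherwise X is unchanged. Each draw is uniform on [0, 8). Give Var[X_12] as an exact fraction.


X can drop by at most 1 per step and X_0 = 20 > T = 12, so X_t >= 20 − t >= 8 > 0 for every t <= 12: the floor at 0 (the 'and X > 0' condition) never binds. Hence X_12 = X_0 + Σ_{t<12} Y_t with i.i.d. increments Y_t = y(d_t) ∈ {+1, −1, 0}.
Outcome values over d=0..7: [1, 1, -1, 0, 0, 0, 0, 0]
Σy = 1, Σy² = 3, M = 8
μ = 1/8 = 1/8,  σ² = 3/8 − (1/8)² = 23/64
Independent increments: Var[X_12] = 12·σ² = 12·(23/64) = 69/16

69/16


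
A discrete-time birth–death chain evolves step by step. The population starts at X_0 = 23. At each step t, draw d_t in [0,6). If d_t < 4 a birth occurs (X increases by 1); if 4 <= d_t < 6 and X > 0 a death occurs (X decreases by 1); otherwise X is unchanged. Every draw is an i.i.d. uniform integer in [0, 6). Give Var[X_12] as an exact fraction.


X can drop by at most 1 per step and X_0 = 23 > T = 12, so X_t >= 23 − t >= 11 > 0 for every t <= 12: the floor at 0 (the 'and X > 0' condition) never binds. Hence X_12 = X_0 + Σ_{t<12} Y_t with i.i.d. increments Y_t = y(d_t) ∈ {+1, −1, 0}.
Outcome values over d=0..5: [1, 1, 1, 1, -1, -1]
Σy = 2, Σy² = 6, M = 6
μ = 2/6 = 1/3,  σ² = 6/6 − (1/3)² = 8/9
Independent increments: Var[X_12] = 12·σ² = 12·(8/9) = 32/3

32/3


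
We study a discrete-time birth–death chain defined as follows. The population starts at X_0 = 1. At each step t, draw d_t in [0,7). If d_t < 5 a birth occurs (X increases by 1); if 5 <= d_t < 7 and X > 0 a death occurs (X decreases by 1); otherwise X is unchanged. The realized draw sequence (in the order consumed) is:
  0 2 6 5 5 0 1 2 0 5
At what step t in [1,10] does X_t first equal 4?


t=0: X=1, d=0 → birth, X_1=2
t=1: X=2, d=2 → birth, X_2=3
t=2: X=3, d=6 → death, X_3=2
t=3: X=2, d=5 → death, X_4=1
t=4: X=1, d=5 → death, X_5=0
t=5: X=0, d=0 → birth, X_6=1
t=6: X=1, d=1 → birth, X_7=2
t=7: X=2, d=2 → birth, X_8=3
t=8: X=3, d=0 → birth, X_9=4
t=9: X=4, d=5 → death, X_10=3

9


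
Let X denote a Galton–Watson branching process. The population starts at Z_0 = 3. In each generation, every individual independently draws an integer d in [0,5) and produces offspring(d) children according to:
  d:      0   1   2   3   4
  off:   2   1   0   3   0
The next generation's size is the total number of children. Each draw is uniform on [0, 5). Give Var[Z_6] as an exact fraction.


Outcome values over d=0..4: [2, 1, 0, 3, 0]
Σy = 6, Σy² = 14, M = 5
μ = 6/5 = 6/5,  σ² = 14/5 − (6/5)² = 34/25
V_0 = 0, E_0 = 3
V_1 = 34/25·E_0 + (6/5)²·V_0 = 102/25;  E_1 = 18/5
V_2 = 34/25·E_1 + (6/5)²·V_1 = 6732/625;  E_2 = 108/25
V_3 = 34/25·E_2 + (6/5)²·V_2 = 334152/15625;  E_3 = 648/125
V_4 = 34/25·E_3 + (6/5)²·V_3 = 14783472/390625;  E_4 = 3888/625
V_5 = 34/25·E_4 + (6/5)²·V_4 = 614824992/9765625;  E_5 = 23328/3125
V_6 = 34/25·E_5 + (6/5)²·V_5 = 24612299712/244140625;  E_6 = 139968/15625

24612299712/244140625


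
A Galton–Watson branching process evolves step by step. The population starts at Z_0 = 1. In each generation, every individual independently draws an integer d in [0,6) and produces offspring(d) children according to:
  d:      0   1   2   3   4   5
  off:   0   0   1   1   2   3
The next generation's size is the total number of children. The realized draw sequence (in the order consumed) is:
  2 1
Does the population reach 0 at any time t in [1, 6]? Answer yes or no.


gen 0: Z_0=1, draws=[2], offspring=[1], Z_1=1
gen 1: Z_1=1, draws=[1], offspring=[0], Z_2=0
gen 2: Z_2=0, draws=[], offspring=[], Z_3=0
gen 3: Z_3=0, draws=[], offspring=[], Z_4=0
gen 4: Z_4=0, draws=[], offspring=[], Z_5=0
gen 5: Z_5=0, draws=[], offspring=[], Z_6=0

yes


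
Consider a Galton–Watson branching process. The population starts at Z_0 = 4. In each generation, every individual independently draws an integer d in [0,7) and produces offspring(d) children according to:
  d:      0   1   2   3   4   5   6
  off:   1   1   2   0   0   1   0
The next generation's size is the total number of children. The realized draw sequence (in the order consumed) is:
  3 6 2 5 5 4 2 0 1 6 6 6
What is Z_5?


gen 0: Z_0=4, draws=[3, 6, 2, 5], offspring=[0, 0, 2, 1], Z_1=3
gen 1: Z_1=3, draws=[5, 4, 2], offspring=[1, 0, 2], Z_2=3
gen 2: Z_2=3, draws=[0, 1, 6], offspring=[1, 1, 0], Z_3=2
gen 3: Z_3=2, draws=[6, 6], offspring=[0, 0], Z_4=0
gen 4: Z_4=0, draws=[], offspring=[], Z_5=0

0


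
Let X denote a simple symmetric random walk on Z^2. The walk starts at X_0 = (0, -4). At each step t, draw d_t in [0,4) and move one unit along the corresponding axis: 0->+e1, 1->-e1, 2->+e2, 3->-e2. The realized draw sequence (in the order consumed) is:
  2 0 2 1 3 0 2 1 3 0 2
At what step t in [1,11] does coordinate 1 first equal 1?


2

t=0: X=(0, -4), d=2 → +e2, X_1=(0, -3)
t=1: X=(0, -3), d=0 → +e1, X_2=(1, -3)
t=2: X=(1, -3), d=2 → +e2, X_3=(1, -2)
t=3: X=(1, -2), d=1 → -e1, X_4=(0, -2)
t=4: X=(0, -2), d=3 → -e2, X_5=(0, -3)
t=5: X=(0, -3), d=0 → +e1, X_6=(1, -3)
t=6: X=(1, -3), d=2 → +e2, X_7=(1, -2)
t=7: X=(1, -2), d=1 → -e1, X_8=(0, -2)
t=8: X=(0, -2), d=3 → -e2, X_9=(0, -3)
t=9: X=(0, -3), d=0 → +e1, X_10=(1, -3)
t=10: X=(1, -3), d=2 → +e2, X_11=(1, -2)


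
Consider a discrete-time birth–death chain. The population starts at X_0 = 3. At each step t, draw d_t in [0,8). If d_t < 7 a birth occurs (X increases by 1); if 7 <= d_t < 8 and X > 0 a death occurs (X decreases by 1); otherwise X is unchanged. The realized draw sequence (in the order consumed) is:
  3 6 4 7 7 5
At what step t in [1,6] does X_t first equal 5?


t=0: X=3, d=3 → birth, X_1=4
t=1: X=4, d=6 → birth, X_2=5
t=2: X=5, d=4 → birth, X_3=6
t=3: X=6, d=7 → death, X_4=5
t=4: X=5, d=7 → death, X_5=4
t=5: X=4, d=5 → birth, X_6=5

2


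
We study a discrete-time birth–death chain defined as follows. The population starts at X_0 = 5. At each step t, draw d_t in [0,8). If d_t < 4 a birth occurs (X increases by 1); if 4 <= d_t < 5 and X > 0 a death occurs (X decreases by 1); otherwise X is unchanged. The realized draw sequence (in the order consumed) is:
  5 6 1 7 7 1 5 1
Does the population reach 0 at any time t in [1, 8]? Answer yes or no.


t=0: X=5, d=5 → hold, X_1=5
t=1: X=5, d=6 → hold, X_2=5
t=2: X=5, d=1 → birth, X_3=6
t=3: X=6, d=7 → hold, X_4=6
t=4: X=6, d=7 → hold, X_5=6
t=5: X=6, d=1 → birth, X_6=7
t=6: X=7, d=5 → hold, X_7=7
t=7: X=7, d=1 → birth, X_8=8

no


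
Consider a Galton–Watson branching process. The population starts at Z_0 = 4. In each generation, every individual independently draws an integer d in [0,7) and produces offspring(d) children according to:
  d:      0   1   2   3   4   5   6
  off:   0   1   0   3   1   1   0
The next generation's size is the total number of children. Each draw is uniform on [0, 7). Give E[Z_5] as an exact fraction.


Outcome values over d=0..6: [0, 1, 0, 3, 1, 1, 0]
Σy = 6, Σy² = 12, M = 7
μ = 6/7 = 6/7,  σ² = 12/7 − (6/7)² = 48/49
E[Z_0] = 4
E[Z_1] = 6/7·E[Z_0] = 24/7
E[Z_2] = 6/7·E[Z_1] = 144/49
E[Z_3] = 6/7·E[Z_2] = 864/343
E[Z_4] = 6/7·E[Z_3] = 5184/2401
E[Z_5] = 6/7·E[Z_4] = 31104/16807

31104/16807


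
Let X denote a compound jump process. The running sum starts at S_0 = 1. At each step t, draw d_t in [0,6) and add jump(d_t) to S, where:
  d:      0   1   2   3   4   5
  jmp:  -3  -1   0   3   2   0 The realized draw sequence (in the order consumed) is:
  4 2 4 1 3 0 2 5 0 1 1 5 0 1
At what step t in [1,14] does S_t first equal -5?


t=0: S=1, d=4, jump=2, S_1=3
t=1: S=3, d=2, jump=0, S_2=3
t=2: S=3, d=4, jump=2, S_3=5
t=3: S=5, d=1, jump=-1, S_4=4
t=4: S=4, d=3, jump=3, S_5=7
t=5: S=7, d=0, jump=-3, S_6=4
t=6: S=4, d=2, jump=0, S_7=4
t=7: S=4, d=5, jump=0, S_8=4
t=8: S=4, d=0, jump=-3, S_9=1
t=9: S=1, d=1, jump=-1, S_10=0
t=10: S=0, d=1, jump=-1, S_11=-1
t=11: S=-1, d=5, jump=0, S_12=-1
t=12: S=-1, d=0, jump=-3, S_13=-4
t=13: S=-4, d=1, jump=-1, S_14=-5

14


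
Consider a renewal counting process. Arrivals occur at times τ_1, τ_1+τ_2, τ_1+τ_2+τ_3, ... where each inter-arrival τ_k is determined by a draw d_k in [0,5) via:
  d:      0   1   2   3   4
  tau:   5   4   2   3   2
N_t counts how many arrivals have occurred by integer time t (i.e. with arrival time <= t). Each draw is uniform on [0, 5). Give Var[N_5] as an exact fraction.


136/625

Inter-arrival values over d=0..4: [5, 4, 2, 3, 2]
Each d has probability 1/5, so the pmf of τ is: f(2) = 2/5, f(3) = 1/5, f(4) = 1/5, f(5) = 1/5
Let p_n(j) = P(N_n = j), with p_0 = [1]. Condition on τ_1: p_n(0) = P(τ > n), and for j >= 1, p_n(j) = Σ_{k<=n} f(k)·p_{n−k}(j−1)
p_1 = [1]  (j = 0)
p_2 = [3/5, 2/5]  (j = 0..1)
p_3 = [2/5, 3/5]  (j = 0..1)
p_4 = [1/5, 16/25, 4/25]  (j = 0..2)
p_5 = [0, 17/25, 8/25]  (j = 0..2)
E[N_5] = Σ j·p_5(j) = 33/25;  E[N_5²] = Σ j²·p_5(j) = 49/25
Var[N_5] = 49/25 − (33/25)² = 136/625


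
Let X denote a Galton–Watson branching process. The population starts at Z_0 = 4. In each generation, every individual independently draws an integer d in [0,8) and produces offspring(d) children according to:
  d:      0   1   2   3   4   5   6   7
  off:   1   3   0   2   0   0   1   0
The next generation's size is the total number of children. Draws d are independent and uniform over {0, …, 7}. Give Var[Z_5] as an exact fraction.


2720887631/268435456

Outcome values over d=0..7: [1, 3, 0, 2, 0, 0, 1, 0]
Σy = 7, Σy² = 15, M = 8
μ = 7/8 = 7/8,  σ² = 15/8 − (7/8)² = 71/64
V_0 = 0, E_0 = 4
V_1 = 71/64·E_0 + (7/8)²·V_0 = 71/16;  E_1 = 7/2
V_2 = 71/64·E_1 + (7/8)²·V_1 = 7455/1024;  E_2 = 49/16
V_3 = 71/64·E_2 + (7/8)²·V_2 = 587951/65536;  E_3 = 343/128
V_4 = 71/64·E_3 + (7/8)²·V_3 = 41278335/4194304;  E_4 = 2401/1024
V_5 = 71/64·E_4 + (7/8)²·V_4 = 2720887631/268435456;  E_5 = 16807/8192


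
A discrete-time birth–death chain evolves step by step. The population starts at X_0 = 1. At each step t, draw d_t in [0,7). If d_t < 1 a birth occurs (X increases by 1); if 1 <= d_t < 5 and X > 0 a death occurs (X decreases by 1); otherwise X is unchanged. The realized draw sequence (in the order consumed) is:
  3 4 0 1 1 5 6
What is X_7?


0

t=0: X=1, d=3 → death, X_1=0
t=1: X=0, d=4 → hold, X_2=0
t=2: X=0, d=0 → birth, X_3=1
t=3: X=1, d=1 → death, X_4=0
t=4: X=0, d=1 → hold, X_5=0
t=5: X=0, d=5 → hold, X_6=0
t=6: X=0, d=6 → hold, X_7=0


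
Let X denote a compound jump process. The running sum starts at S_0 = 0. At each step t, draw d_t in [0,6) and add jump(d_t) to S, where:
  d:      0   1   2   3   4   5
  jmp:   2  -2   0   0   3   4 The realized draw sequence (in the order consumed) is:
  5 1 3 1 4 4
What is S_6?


6

t=0: S=0, d=5, jump=4, S_1=4
t=1: S=4, d=1, jump=-2, S_2=2
t=2: S=2, d=3, jump=0, S_3=2
t=3: S=2, d=1, jump=-2, S_4=0
t=4: S=0, d=4, jump=3, S_5=3
t=5: S=3, d=4, jump=3, S_6=6


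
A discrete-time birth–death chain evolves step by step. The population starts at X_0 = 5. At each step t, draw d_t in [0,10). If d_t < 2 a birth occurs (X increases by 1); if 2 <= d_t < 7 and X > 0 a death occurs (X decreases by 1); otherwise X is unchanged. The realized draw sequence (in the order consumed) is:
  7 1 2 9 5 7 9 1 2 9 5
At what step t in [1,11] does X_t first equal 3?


t=0: X=5, d=7 → hold, X_1=5
t=1: X=5, d=1 → birth, X_2=6
t=2: X=6, d=2 → death, X_3=5
t=3: X=5, d=9 → hold, X_4=5
t=4: X=5, d=5 → death, X_5=4
t=5: X=4, d=7 → hold, X_6=4
t=6: X=4, d=9 → hold, X_7=4
t=7: X=4, d=1 → birth, X_8=5
t=8: X=5, d=2 → death, X_9=4
t=9: X=4, d=9 → hold, X_10=4
t=10: X=4, d=5 → death, X_11=3

11


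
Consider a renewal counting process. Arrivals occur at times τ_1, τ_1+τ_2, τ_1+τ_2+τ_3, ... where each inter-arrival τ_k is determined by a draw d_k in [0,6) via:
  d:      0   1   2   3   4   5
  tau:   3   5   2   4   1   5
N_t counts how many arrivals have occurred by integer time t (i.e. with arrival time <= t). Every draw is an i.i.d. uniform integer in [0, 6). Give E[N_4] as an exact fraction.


1105/1296

Inter-arrival values over d=0..5: [3, 5, 2, 4, 1, 5]
Each d has probability 1/6, so the pmf of τ is: f(1) = 1/6, f(2) = 1/6, f(3) = 1/6, f(4) = 1/6, f(5) = 1/3
Renewal equation for m(n) = E[N_n]: condition on τ_1 = k (if k <= n, one arrival plus a fresh copy on the remaining n−k steps): m(n) = F(n) + Σ_{k<=n} f(k)·m(n−k), where F(n) = P(τ <= n) and m(0) = 0
m(1) = F(1) = 1/6
m(2) = F(2) + f(1)·m(1) = 1/3 + 1/6·1/6 = 13/36
m(3) = F(3) + f(1)·m(2) + f(2)·m(1) = 1/2 + 1/6·13/36 + 1/6·1/6 = 127/216
m(4) = F(4) + f(1)·m(3) + f(2)·m(2) + f(3)·m(1) = 2/3 + 1/6·127/216 + 1/6·13/36 + 1/6·1/6 = 1105/1296
E[N_4] = m(4) = 1105/1296


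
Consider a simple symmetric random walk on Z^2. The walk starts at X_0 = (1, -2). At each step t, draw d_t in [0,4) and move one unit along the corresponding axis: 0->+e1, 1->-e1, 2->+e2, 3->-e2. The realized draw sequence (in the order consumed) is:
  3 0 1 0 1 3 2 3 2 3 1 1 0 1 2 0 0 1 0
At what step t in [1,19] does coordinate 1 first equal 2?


t=0: X=(1, -2), d=3 → -e2, X_1=(1, -3)
t=1: X=(1, -3), d=0 → +e1, X_2=(2, -3)
t=2: X=(2, -3), d=1 → -e1, X_3=(1, -3)
t=3: X=(1, -3), d=0 → +e1, X_4=(2, -3)
t=4: X=(2, -3), d=1 → -e1, X_5=(1, -3)
t=5: X=(1, -3), d=3 → -e2, X_6=(1, -4)
t=6: X=(1, -4), d=2 → +e2, X_7=(1, -3)
t=7: X=(1, -3), d=3 → -e2, X_8=(1, -4)
t=8: X=(1, -4), d=2 → +e2, X_9=(1, -3)
t=9: X=(1, -3), d=3 → -e2, X_10=(1, -4)
t=10: X=(1, -4), d=1 → -e1, X_11=(0, -4)
t=11: X=(0, -4), d=1 → -e1, X_12=(-1, -4)
t=12: X=(-1, -4), d=0 → +e1, X_13=(0, -4)
t=13: X=(0, -4), d=1 → -e1, X_14=(-1, -4)
t=14: X=(-1, -4), d=2 → +e2, X_15=(-1, -3)
t=15: X=(-1, -3), d=0 → +e1, X_16=(0, -3)
t=16: X=(0, -3), d=0 → +e1, X_17=(1, -3)
t=17: X=(1, -3), d=1 → -e1, X_18=(0, -3)
t=18: X=(0, -3), d=0 → +e1, X_19=(1, -3)

2


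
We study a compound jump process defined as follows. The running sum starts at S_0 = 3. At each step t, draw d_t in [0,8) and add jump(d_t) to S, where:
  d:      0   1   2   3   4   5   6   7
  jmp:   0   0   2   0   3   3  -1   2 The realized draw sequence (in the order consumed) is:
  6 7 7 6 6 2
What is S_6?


6

t=0: S=3, d=6, jump=-1, S_1=2
t=1: S=2, d=7, jump=2, S_2=4
t=2: S=4, d=7, jump=2, S_3=6
t=3: S=6, d=6, jump=-1, S_4=5
t=4: S=5, d=6, jump=-1, S_5=4
t=5: S=4, d=2, jump=2, S_6=6


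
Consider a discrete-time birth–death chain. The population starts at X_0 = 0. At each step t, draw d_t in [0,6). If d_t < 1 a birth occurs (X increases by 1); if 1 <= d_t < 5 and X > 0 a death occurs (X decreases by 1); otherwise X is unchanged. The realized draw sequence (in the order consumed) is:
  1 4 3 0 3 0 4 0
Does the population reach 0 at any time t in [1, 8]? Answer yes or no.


t=0: X=0, d=1 → hold, X_1=0
t=1: X=0, d=4 → hold, X_2=0
t=2: X=0, d=3 → hold, X_3=0
t=3: X=0, d=0 → birth, X_4=1
t=4: X=1, d=3 → death, X_5=0
t=5: X=0, d=0 → birth, X_6=1
t=6: X=1, d=4 → death, X_7=0
t=7: X=0, d=0 → birth, X_8=1

yes


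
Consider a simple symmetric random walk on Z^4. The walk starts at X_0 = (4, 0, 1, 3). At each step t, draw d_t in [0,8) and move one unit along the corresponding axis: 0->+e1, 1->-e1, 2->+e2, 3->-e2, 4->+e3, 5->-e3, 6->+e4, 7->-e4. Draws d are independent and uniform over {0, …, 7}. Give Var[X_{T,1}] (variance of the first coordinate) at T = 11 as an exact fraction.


Outcome values over d=0..7: [1, -1, 0, 0, 0, 0, 0, 0]
Σy = 0, Σy² = 2, M = 8
μ = 0/8 = 0,  σ² = 2/8 − (0)² = 1/4
Independent increments: Var[X_11] = 11·σ² = 11·(1/4) = 11/4

11/4


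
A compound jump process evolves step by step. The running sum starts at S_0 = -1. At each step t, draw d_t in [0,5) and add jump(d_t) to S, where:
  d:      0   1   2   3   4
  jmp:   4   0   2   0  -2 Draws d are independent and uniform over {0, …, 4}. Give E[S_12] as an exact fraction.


Outcome values over d=0..4: [4, 0, 2, 0, -2]
Σy = 4, Σy² = 24, M = 5
μ = 4/5 = 4/5,  σ² = 24/5 − (4/5)² = 104/25
E[S_12] = -1 + 12·(4/5) = 43/5

43/5


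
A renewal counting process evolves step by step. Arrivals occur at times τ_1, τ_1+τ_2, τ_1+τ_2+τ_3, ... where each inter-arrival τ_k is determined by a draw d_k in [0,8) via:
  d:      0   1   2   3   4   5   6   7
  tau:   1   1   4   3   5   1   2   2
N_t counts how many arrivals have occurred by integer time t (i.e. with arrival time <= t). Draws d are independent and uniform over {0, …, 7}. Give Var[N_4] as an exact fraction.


Inter-arrival values over d=0..7: [1, 1, 4, 3, 5, 1, 2, 2]
Each d has probability 1/8, so the pmf of τ is: f(1) = 3/8, f(2) = 1/4, f(3) = 1/8, f(4) = 1/8, f(5) = 1/8
Let p_n(j) = P(N_n = j), with p_0 = [1]. Condition on τ_1: p_n(0) = P(τ > n), and for j >= 1, p_n(j) = Σ_{k<=n} f(k)·p_{n−k}(j−1)
p_1 = [5/8, 3/8]  (j = 0..1)
p_2 = [3/8, 31/64, 9/64]  (j = 0..2)
p_3 = [1/4, 27/64, 141/512, 27/512]  (j = 0..3)
p_4 = [1/8, 25/64, 167/512, 567/4096, 81/4096]  (j = 0..4)
E[N_4] = Σ j·p_4(j) = 6297/4096;  E[N_4²] = Σ j²·p_4(j) = 13343/4096
Var[N_4] = 13343/4096 − (6297/4096)² = 15000719/16777216

15000719/16777216


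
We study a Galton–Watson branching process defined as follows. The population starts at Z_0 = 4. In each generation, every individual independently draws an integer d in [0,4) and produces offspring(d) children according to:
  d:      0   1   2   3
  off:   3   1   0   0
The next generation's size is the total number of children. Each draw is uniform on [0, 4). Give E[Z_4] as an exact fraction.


4

Outcome values over d=0..3: [3, 1, 0, 0]
Σy = 4, Σy² = 10, M = 4
μ = 4/4 = 1,  σ² = 10/4 − (1)² = 3/2
E[Z_0] = 4
E[Z_1] = 1·E[Z_0] = 4
E[Z_2] = 1·E[Z_1] = 4
E[Z_3] = 1·E[Z_2] = 4
E[Z_4] = 1·E[Z_3] = 4


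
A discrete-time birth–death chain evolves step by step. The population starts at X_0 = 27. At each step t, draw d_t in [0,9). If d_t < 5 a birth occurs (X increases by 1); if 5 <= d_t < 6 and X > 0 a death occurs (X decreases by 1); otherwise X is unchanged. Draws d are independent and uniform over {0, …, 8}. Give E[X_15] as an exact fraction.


101/3

X can drop by at most 1 per step and X_0 = 27 > T = 15, so X_t >= 27 − t >= 12 > 0 for every t <= 15: the floor at 0 (the 'and X > 0' condition) never binds. Hence X_15 = X_0 + Σ_{t<15} Y_t with i.i.d. increments Y_t = y(d_t) ∈ {+1, −1, 0}.
Outcome values over d=0..8: [1, 1, 1, 1, 1, -1, 0, 0, 0]
Σy = 4, Σy² = 6, M = 9
μ = 4/9 = 4/9,  σ² = 6/9 − (4/9)² = 38/81
E[X_15] = 27 + 15·(4/9) = 101/3


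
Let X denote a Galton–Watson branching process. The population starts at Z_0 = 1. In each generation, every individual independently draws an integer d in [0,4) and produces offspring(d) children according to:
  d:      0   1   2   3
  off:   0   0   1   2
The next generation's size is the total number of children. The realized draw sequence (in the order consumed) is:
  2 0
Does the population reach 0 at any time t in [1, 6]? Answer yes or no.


yes

gen 0: Z_0=1, draws=[2], offspring=[1], Z_1=1
gen 1: Z_1=1, draws=[0], offspring=[0], Z_2=0
gen 2: Z_2=0, draws=[], offspring=[], Z_3=0
gen 3: Z_3=0, draws=[], offspring=[], Z_4=0
gen 4: Z_4=0, draws=[], offspring=[], Z_5=0
gen 5: Z_5=0, draws=[], offspring=[], Z_6=0


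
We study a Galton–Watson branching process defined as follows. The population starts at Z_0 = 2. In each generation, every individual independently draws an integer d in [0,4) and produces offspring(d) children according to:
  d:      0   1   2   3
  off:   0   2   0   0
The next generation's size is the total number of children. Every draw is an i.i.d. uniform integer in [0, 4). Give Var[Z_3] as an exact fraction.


21/32

Outcome values over d=0..3: [0, 2, 0, 0]
Σy = 2, Σy² = 4, M = 4
μ = 2/4 = 1/2,  σ² = 4/4 − (1/2)² = 3/4
V_0 = 0, E_0 = 2
V_1 = 3/4·E_0 + (1/2)²·V_0 = 3/2;  E_1 = 1
V_2 = 3/4·E_1 + (1/2)²·V_1 = 9/8;  E_2 = 1/2
V_3 = 3/4·E_2 + (1/2)²·V_2 = 21/32;  E_3 = 1/4


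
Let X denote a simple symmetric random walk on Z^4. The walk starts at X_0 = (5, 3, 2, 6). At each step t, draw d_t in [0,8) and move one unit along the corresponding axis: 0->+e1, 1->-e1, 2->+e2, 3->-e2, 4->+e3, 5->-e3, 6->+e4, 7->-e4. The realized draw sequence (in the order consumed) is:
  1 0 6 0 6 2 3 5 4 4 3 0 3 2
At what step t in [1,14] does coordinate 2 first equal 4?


6

t=0: X=(5, 3, 2, 6), d=1 → -e1, X_1=(4, 3, 2, 6)
t=1: X=(4, 3, 2, 6), d=0 → +e1, X_2=(5, 3, 2, 6)
t=2: X=(5, 3, 2, 6), d=6 → +e4, X_3=(5, 3, 2, 7)
t=3: X=(5, 3, 2, 7), d=0 → +e1, X_4=(6, 3, 2, 7)
t=4: X=(6, 3, 2, 7), d=6 → +e4, X_5=(6, 3, 2, 8)
t=5: X=(6, 3, 2, 8), d=2 → +e2, X_6=(6, 4, 2, 8)
t=6: X=(6, 4, 2, 8), d=3 → -e2, X_7=(6, 3, 2, 8)
t=7: X=(6, 3, 2, 8), d=5 → -e3, X_8=(6, 3, 1, 8)
t=8: X=(6, 3, 1, 8), d=4 → +e3, X_9=(6, 3, 2, 8)
t=9: X=(6, 3, 2, 8), d=4 → +e3, X_10=(6, 3, 3, 8)
t=10: X=(6, 3, 3, 8), d=3 → -e2, X_11=(6, 2, 3, 8)
t=11: X=(6, 2, 3, 8), d=0 → +e1, X_12=(7, 2, 3, 8)
t=12: X=(7, 2, 3, 8), d=3 → -e2, X_13=(7, 1, 3, 8)
t=13: X=(7, 1, 3, 8), d=2 → +e2, X_14=(7, 2, 3, 8)


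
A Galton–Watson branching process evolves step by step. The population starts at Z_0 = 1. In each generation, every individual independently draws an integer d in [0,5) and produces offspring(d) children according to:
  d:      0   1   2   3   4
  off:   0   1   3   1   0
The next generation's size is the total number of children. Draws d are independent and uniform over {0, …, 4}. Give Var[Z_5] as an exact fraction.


Outcome values over d=0..4: [0, 1, 3, 1, 0]
Σy = 5, Σy² = 11, M = 5
μ = 5/5 = 1,  σ² = 11/5 − (1)² = 6/5
V_0 = 0, E_0 = 1
V_1 = 6/5·E_0 + (1)²·V_0 = 6/5;  E_1 = 1
V_2 = 6/5·E_1 + (1)²·V_1 = 12/5;  E_2 = 1
V_3 = 6/5·E_2 + (1)²·V_2 = 18/5;  E_3 = 1
V_4 = 6/5·E_3 + (1)²·V_3 = 24/5;  E_4 = 1
V_5 = 6/5·E_4 + (1)²·V_4 = 6;  E_5 = 1

6


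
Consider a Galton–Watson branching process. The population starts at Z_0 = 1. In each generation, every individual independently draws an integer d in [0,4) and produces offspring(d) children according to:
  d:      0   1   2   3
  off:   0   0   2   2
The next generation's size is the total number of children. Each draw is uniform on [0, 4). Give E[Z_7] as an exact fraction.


1

Outcome values over d=0..3: [0, 0, 2, 2]
Σy = 4, Σy² = 8, M = 4
μ = 4/4 = 1,  σ² = 8/4 − (1)² = 1
E[Z_0] = 1
E[Z_1] = 1·E[Z_0] = 1
E[Z_2] = 1·E[Z_1] = 1
E[Z_3] = 1·E[Z_2] = 1
E[Z_4] = 1·E[Z_3] = 1
E[Z_5] = 1·E[Z_4] = 1
E[Z_6] = 1·E[Z_5] = 1
E[Z_7] = 1·E[Z_6] = 1


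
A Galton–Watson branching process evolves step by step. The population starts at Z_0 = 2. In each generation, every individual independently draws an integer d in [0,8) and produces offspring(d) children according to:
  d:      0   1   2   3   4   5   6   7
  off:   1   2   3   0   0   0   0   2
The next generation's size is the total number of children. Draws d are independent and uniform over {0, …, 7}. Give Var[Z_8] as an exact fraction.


Outcome values over d=0..7: [1, 2, 3, 0, 0, 0, 0, 2]
Σy = 8, Σy² = 18, M = 8
μ = 8/8 = 1,  σ² = 18/8 − (1)² = 5/4
V_0 = 0, E_0 = 2
V_1 = 5/4·E_0 + (1)²·V_0 = 5/2;  E_1 = 2
V_2 = 5/4·E_1 + (1)²·V_1 = 5;  E_2 = 2
V_3 = 5/4·E_2 + (1)²·V_2 = 15/2;  E_3 = 2
V_4 = 5/4·E_3 + (1)²·V_3 = 10;  E_4 = 2
V_5 = 5/4·E_4 + (1)²·V_4 = 25/2;  E_5 = 2
V_6 = 5/4·E_5 + (1)²·V_5 = 15;  E_6 = 2
V_7 = 5/4·E_6 + (1)²·V_6 = 35/2;  E_7 = 2
V_8 = 5/4·E_7 + (1)²·V_7 = 20;  E_8 = 2

20


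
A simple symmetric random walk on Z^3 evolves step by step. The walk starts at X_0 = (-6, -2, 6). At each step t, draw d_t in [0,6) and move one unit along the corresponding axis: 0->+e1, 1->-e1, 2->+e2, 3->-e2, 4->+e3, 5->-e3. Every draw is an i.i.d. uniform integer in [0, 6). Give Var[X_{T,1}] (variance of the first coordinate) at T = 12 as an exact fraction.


Outcome values over d=0..5: [1, -1, 0, 0, 0, 0]
Σy = 0, Σy² = 2, M = 6
μ = 0/6 = 0,  σ² = 2/6 − (0)² = 1/3
Independent increments: Var[X_12] = 12·σ² = 12·(1/3) = 4

4


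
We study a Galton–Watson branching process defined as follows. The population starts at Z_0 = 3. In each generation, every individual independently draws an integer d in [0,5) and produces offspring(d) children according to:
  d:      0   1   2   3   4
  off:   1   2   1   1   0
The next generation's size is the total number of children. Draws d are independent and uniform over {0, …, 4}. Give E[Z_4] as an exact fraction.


3

Outcome values over d=0..4: [1, 2, 1, 1, 0]
Σy = 5, Σy² = 7, M = 5
μ = 5/5 = 1,  σ² = 7/5 − (1)² = 2/5
E[Z_0] = 3
E[Z_1] = 1·E[Z_0] = 3
E[Z_2] = 1·E[Z_1] = 3
E[Z_3] = 1·E[Z_2] = 3
E[Z_4] = 1·E[Z_3] = 3


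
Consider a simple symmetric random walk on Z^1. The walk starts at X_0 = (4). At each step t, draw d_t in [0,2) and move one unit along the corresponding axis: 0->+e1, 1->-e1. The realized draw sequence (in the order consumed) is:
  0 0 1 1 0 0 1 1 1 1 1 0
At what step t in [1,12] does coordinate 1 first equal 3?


t=0: X=(4), d=0 → +e1, X_1=(5)
t=1: X=(5), d=0 → +e1, X_2=(6)
t=2: X=(6), d=1 → -e1, X_3=(5)
t=3: X=(5), d=1 → -e1, X_4=(4)
t=4: X=(4), d=0 → +e1, X_5=(5)
t=5: X=(5), d=0 → +e1, X_6=(6)
t=6: X=(6), d=1 → -e1, X_7=(5)
t=7: X=(5), d=1 → -e1, X_8=(4)
t=8: X=(4), d=1 → -e1, X_9=(3)
t=9: X=(3), d=1 → -e1, X_10=(2)
t=10: X=(2), d=1 → -e1, X_11=(1)
t=11: X=(1), d=0 → +e1, X_12=(2)

9


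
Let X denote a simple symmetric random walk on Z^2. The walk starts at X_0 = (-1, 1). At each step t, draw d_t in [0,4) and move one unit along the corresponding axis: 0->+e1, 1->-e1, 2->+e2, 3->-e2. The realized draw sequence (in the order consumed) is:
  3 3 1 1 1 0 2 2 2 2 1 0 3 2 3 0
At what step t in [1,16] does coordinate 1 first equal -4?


5

t=0: X=(-1, 1), d=3 → -e2, X_1=(-1, 0)
t=1: X=(-1, 0), d=3 → -e2, X_2=(-1, -1)
t=2: X=(-1, -1), d=1 → -e1, X_3=(-2, -1)
t=3: X=(-2, -1), d=1 → -e1, X_4=(-3, -1)
t=4: X=(-3, -1), d=1 → -e1, X_5=(-4, -1)
t=5: X=(-4, -1), d=0 → +e1, X_6=(-3, -1)
t=6: X=(-3, -1), d=2 → +e2, X_7=(-3, 0)
t=7: X=(-3, 0), d=2 → +e2, X_8=(-3, 1)
t=8: X=(-3, 1), d=2 → +e2, X_9=(-3, 2)
t=9: X=(-3, 2), d=2 → +e2, X_10=(-3, 3)
t=10: X=(-3, 3), d=1 → -e1, X_11=(-4, 3)
t=11: X=(-4, 3), d=0 → +e1, X_12=(-3, 3)
t=12: X=(-3, 3), d=3 → -e2, X_13=(-3, 2)
t=13: X=(-3, 2), d=2 → +e2, X_14=(-3, 3)
t=14: X=(-3, 3), d=3 → -e2, X_15=(-3, 2)
t=15: X=(-3, 2), d=0 → +e1, X_16=(-2, 2)


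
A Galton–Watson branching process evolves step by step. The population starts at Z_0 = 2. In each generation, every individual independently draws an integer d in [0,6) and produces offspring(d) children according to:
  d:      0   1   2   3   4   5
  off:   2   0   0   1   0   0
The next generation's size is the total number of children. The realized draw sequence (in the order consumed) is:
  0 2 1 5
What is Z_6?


gen 0: Z_0=2, draws=[0, 2], offspring=[2, 0], Z_1=2
gen 1: Z_1=2, draws=[1, 5], offspring=[0, 0], Z_2=0
gen 2: Z_2=0, draws=[], offspring=[], Z_3=0
gen 3: Z_3=0, draws=[], offspring=[], Z_4=0
gen 4: Z_4=0, draws=[], offspring=[], Z_5=0
gen 5: Z_5=0, draws=[], offspring=[], Z_6=0

0


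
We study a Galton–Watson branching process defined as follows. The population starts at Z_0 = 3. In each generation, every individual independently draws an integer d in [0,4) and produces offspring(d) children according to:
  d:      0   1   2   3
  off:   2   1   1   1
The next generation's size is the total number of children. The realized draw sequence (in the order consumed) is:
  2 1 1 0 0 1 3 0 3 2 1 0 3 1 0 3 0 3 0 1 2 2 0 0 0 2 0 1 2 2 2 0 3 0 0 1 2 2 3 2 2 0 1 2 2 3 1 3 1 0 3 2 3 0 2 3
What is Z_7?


20

gen 0: Z_0=3, draws=[2, 1, 1], offspring=[1, 1, 1], Z_1=3
gen 1: Z_1=3, draws=[0, 0, 1], offspring=[2, 2, 1], Z_2=5
gen 2: Z_2=5, draws=[3, 0, 3, 2, 1], offspring=[1, 2, 1, 1, 1], Z_3=6
gen 3: Z_3=6, draws=[0, 3, 1, 0, 3, 0], offspring=[2, 1, 1, 2, 1, 2], Z_4=9
gen 4: Z_4=9, draws=[3, 0, 1, 2, 2, 0, 0, 0, 2], offspring=[1, 2, 1, 1, 1, 2, 2, 2, 1], Z_5=13
gen 5: Z_5=13, draws=[0, 1, 2, 2, 2, 0, 3, 0, 0, 1, 2, 2, 3], offspring=[2, 1, 1, 1, 1, 2, 1, 2, 2, 1, 1, 1, 1], Z_6=17
gen 6: Z_6=17, draws=[2, 2, 0, 1, 2, 2, 3, 1, 3, 1, 0, 3, 2, 3, 0, 2, 3], offspring=[1, 1, 2, 1, 1, 1, 1, 1, 1, 1, 2, 1, 1, 1, 2, 1, 1], Z_7=20


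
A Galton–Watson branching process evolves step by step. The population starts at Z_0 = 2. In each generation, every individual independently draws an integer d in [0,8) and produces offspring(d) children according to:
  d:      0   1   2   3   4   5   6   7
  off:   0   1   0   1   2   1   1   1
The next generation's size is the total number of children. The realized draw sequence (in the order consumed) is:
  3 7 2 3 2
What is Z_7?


0

gen 0: Z_0=2, draws=[3, 7], offspring=[1, 1], Z_1=2
gen 1: Z_1=2, draws=[2, 3], offspring=[0, 1], Z_2=1
gen 2: Z_2=1, draws=[2], offspring=[0], Z_3=0
gen 3: Z_3=0, draws=[], offspring=[], Z_4=0
gen 4: Z_4=0, draws=[], offspring=[], Z_5=0
gen 5: Z_5=0, draws=[], offspring=[], Z_6=0
gen 6: Z_6=0, draws=[], offspring=[], Z_7=0
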